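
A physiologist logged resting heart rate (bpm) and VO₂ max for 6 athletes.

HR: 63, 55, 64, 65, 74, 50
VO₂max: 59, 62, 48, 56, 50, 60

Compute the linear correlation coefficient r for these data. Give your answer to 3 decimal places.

-0.737

n = 6, Σx = 371, Σy = 335, Σx² = 23291, Σy² = 18865, Σxy = 20539
nΣxy − ΣxΣy = 123234 − 124285 = -1051
nΣx² − (Σx)² = 139746 − 137641 = 2105; nΣy² − (Σy)² = 113190 − 112225 = 965
r = -1051 / √(2105 × 965) = -1051 / 1425.2456 ≈ -0.737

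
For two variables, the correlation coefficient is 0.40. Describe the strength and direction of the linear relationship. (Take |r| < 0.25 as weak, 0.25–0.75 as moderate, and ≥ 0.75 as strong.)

r = 0.40 > 0 so the relationship is positive.
|r| = 0.40, which falls in the moderate range.

moderate positive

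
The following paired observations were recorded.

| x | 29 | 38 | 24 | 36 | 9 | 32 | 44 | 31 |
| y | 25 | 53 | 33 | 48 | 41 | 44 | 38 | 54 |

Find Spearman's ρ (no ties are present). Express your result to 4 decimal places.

0.3571

Rank x: 3, 7, 2, 6, 1, 5, 8, 4
Rank y: 1, 7, 2, 6, 4, 5, 3, 8
d = rank(x) − rank(y): 2, 0, 0, 0, -3, 0, 5, -4; Σd² = 54
ρ = 1 − 6Σd² / [n(n²−1)] = 1 − 6×54 / (8×63) = 1 − 324/504 ≈ 0.3571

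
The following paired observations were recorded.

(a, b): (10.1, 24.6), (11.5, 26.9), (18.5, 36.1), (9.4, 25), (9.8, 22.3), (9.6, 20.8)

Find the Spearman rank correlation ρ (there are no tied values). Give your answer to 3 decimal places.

Rank a: 4, 5, 6, 1, 3, 2
Rank b: 3, 5, 6, 4, 2, 1
d = rank(a) − rank(b): 1, 0, 0, -3, 1, 1; Σd² = 12
ρ = 1 − 6Σd² / [n(n²−1)] = 1 − 6×12 / (6×35) = 1 − 72/210 ≈ 0.657

0.657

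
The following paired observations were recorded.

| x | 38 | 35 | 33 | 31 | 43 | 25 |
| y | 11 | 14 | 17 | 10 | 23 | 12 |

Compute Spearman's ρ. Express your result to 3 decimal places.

0.486

Rank x: 5, 4, 3, 2, 6, 1
Rank y: 2, 4, 5, 1, 6, 3
d = rank(x) − rank(y): 3, 0, -2, 1, 0, -2; Σd² = 18
ρ = 1 − 6Σd² / [n(n²−1)] = 1 − 6×18 / (6×35) = 1 − 108/210 ≈ 0.486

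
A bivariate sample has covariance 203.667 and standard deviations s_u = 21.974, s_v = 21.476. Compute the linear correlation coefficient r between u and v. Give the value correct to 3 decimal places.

0.432

r = Cov(u,v) / (s_u · s_v) = 203.667 / (21.974 × 21.476)
  = 203.667 / 471.9136 ≈ 0.432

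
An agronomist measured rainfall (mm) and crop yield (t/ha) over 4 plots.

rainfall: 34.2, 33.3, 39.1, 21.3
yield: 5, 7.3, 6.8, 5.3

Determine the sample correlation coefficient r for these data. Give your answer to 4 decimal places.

0.4977

n = 4, Σx = 127.9, Σy = 24.4, Σx² = 4261.03, Σy² = 152.62, Σxy = 792.86
nΣxy − ΣxΣy = 3171.44 − 3120.76 = 50.68
nΣx² − (Σx)² = 17044.12 − 16358.41 = 685.71; nΣy² − (Σy)² = 610.48 − 595.36 = 15.12
r = 50.68 / √(685.71 × 15.12) = 50.68 / 101.8231 ≈ 0.4977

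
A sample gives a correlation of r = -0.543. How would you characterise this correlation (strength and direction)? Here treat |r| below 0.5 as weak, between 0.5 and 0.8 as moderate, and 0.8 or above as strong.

moderate negative

r = -0.543 < 0 so the relationship is negative.
|r| = 0.543, which falls in the moderate range.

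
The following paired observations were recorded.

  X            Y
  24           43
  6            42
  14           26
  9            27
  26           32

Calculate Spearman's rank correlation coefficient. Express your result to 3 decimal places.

Rank X: 4, 1, 3, 2, 5
Rank Y: 5, 4, 1, 2, 3
d = rank(X) − rank(Y): -1, -3, 2, 0, 2; Σd² = 18
ρ = 1 − 6Σd² / [n(n²−1)] = 1 − 6×18 / (5×24) = 1 − 108/120 ≈ 0.100

0.100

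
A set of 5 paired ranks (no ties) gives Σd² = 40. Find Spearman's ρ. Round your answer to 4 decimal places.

ρ = 1 − 6Σd² / [n(n²−1)] = 1 − 6×40 / (5×24)
  = 1 − 240/120 = 1 − 2.00000 ≈ -1.0000

-1.0000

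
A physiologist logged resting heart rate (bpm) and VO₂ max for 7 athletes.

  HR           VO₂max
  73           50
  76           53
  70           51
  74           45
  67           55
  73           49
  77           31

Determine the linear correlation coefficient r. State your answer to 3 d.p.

-0.649

n = 7, Σx = 510, Σy = 334, Σx² = 37228, Σy² = 16322, Σxy = 24227
nΣxy − ΣxΣy = 169589 − 170340 = -751
nΣx² − (Σx)² = 260596 − 260100 = 496; nΣy² − (Σy)² = 114254 − 111556 = 2698
r = -751 / √(496 × 2698) = -751 / 1156.8094 ≈ -0.649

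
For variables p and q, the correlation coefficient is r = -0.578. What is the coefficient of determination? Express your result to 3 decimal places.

r² = (-0.578)² = 0.334

0.334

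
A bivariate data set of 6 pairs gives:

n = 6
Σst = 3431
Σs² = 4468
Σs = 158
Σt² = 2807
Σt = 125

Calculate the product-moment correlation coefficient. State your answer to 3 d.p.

r = (nΣst − ΣsΣt) / √[(nΣs² − (Σs)²)(nΣt² − (Σt)²)]
Numerator: 6×3431 − 158×125 = 836
Denominator: √[(26808 − 24964)(16842 − 15625)] = √[1844 × 1217] = 1498.0481
r = 836 / 1498.0481 ≈ 0.558

0.558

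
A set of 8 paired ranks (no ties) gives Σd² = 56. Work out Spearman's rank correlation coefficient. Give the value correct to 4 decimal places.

ρ = 1 − 6Σd² / [n(n²−1)] = 1 − 6×56 / (8×63)
  = 1 − 336/504 = 1 − 0.66667 ≈ 0.3333

0.3333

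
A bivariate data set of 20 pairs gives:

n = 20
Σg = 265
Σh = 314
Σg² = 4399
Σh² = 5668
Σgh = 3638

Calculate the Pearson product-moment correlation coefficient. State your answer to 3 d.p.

r = (nΣgh − ΣgΣh) / √[(nΣg² − (Σg)²)(nΣh² − (Σh)²)]
Numerator: 20×3638 − 265×314 = -10450
Denominator: √[(87980 − 70225)(113360 − 98596)] = √[17755 × 14764] = 16190.5781
r = -10450 / 16190.5781 ≈ -0.645

-0.645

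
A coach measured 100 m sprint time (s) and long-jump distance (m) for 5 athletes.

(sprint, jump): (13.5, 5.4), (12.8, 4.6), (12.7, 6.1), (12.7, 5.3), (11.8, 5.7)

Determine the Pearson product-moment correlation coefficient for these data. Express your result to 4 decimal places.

n = 5, Σx = 63.5, Σy = 27.1, Σx² = 807.91, Σy² = 148.11, Σxy = 343.82
nΣxy − ΣxΣy = 1719.1 − 1720.85 = -1.75
nΣx² − (Σx)² = 4039.55 − 4032.25 = 7.3; nΣy² − (Σy)² = 740.55 − 734.41 = 6.14
r = -1.75 / √(7.3 × 6.14) = -1.75 / 6.6949 ≈ -0.2614

-0.2614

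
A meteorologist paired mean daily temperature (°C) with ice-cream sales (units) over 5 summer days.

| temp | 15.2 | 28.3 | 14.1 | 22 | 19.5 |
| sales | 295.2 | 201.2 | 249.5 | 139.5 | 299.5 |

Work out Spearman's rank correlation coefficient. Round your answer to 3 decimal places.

-0.500

Rank temp: 2, 5, 1, 4, 3
Rank sales: 4, 2, 3, 1, 5
d = rank(temp) − rank(sales): -2, 3, -2, 3, -2; Σd² = 30
ρ = 1 − 6Σd² / [n(n²−1)] = 1 − 6×30 / (5×24) = 1 − 180/120 ≈ -0.500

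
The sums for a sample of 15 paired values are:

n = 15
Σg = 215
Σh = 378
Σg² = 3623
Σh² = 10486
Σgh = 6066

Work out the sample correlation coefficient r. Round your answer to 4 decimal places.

0.8987

r = (nΣgh − ΣgΣh) / √[(nΣg² − (Σg)²)(nΣh² − (Σh)²)]
Numerator: 15×6066 − 215×378 = 9720
Denominator: √[(54345 − 46225)(157290 − 142884)] = √[8120 × 14406] = 10815.5777
r = 9720 / 10815.5777 ≈ 0.8987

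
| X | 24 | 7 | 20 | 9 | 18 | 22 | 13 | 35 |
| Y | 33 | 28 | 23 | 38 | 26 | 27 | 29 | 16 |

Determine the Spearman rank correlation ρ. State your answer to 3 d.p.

Rank X: 7, 1, 5, 2, 4, 6, 3, 8
Rank Y: 7, 5, 2, 8, 3, 4, 6, 1
d = rank(X) − rank(Y): 0, -4, 3, -6, 1, 2, -3, 7; Σd² = 124
ρ = 1 − 6Σd² / [n(n²−1)] = 1 − 6×124 / (8×63) = 1 − 744/504 ≈ -0.476

-0.476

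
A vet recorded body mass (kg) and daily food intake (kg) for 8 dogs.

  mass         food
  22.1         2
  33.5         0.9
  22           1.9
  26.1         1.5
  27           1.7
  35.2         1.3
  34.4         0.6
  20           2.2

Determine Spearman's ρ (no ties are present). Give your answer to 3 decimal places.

Rank mass: 3, 6, 2, 4, 5, 8, 7, 1
Rank food: 7, 2, 6, 4, 5, 3, 1, 8
d = rank(mass) − rank(food): -4, 4, -4, 0, 0, 5, 6, -7; Σd² = 158
ρ = 1 − 6Σd² / [n(n²−1)] = 1 − 6×158 / (8×63) = 1 − 948/504 ≈ -0.881

-0.881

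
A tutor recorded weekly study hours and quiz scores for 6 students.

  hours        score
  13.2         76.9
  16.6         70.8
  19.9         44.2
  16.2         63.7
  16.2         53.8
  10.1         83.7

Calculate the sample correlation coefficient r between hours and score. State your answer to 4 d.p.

-0.9016

n = 6, Σx = 92.2, Σy = 393.1, Σx² = 1472.7, Σy² = 26837.71, Σxy = 5818.81
nΣxy − ΣxΣy = 34912.86 − 36243.82 = -1330.96
nΣx² − (Σx)² = 8836.2 − 8500.84 = 335.36; nΣy² − (Σy)² = 161026.26 − 154527.61 = 6498.65
r = -1330.96 / √(335.36 × 6498.65) = -1330.96 / 1476.2748 ≈ -0.9016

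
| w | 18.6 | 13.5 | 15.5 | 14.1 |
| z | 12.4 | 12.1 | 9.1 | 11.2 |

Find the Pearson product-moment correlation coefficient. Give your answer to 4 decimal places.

n = 4, Σw = 61.7, Σz = 44.8, Σw² = 967.27, Σz² = 508.42, Σwz = 692.96
nΣwz − ΣwΣz = 2771.84 − 2764.16 = 7.68
nΣw² − (Σw)² = 3869.08 − 3806.89 = 62.19; nΣz² − (Σz)² = 2033.68 − 2007.04 = 26.64
r = 7.68 / √(62.19 × 26.64) = 7.68 / 40.7031 ≈ 0.1887

0.1887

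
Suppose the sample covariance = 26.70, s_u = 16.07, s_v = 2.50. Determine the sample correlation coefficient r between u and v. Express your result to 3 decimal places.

0.665

r = Cov(u,v) / (s_u · s_v) = 26.70 / (16.07 × 2.50)
  = 26.70 / 40.1750 ≈ 0.665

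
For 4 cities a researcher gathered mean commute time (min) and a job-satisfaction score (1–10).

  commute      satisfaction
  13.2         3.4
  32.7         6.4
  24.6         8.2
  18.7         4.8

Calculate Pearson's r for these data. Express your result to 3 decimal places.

0.718

n = 4, Σx = 89.2, Σy = 22.8, Σx² = 2198.38, Σy² = 142.8, Σxy = 545.64
nΣxy − ΣxΣy = 2182.56 − 2033.76 = 148.8
nΣx² − (Σx)² = 8793.52 − 7956.64 = 836.88; nΣy² − (Σy)² = 571.2 − 519.84 = 51.36
r = 148.8 / √(836.88 × 51.36) = 148.8 / 207.3214 ≈ 0.718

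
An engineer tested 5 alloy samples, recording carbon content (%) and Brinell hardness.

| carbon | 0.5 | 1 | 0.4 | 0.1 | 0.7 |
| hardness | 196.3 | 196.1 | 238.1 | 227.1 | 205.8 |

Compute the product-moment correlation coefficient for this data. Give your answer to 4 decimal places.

-0.7035

n = 5, Σx = 2.7, Σy = 1063.4, Σx² = 1.91, Σy² = 227608.56, Σxy = 556.26
nΣxy − ΣxΣy = 2781.3 − 2871.18 = -89.88
nΣx² − (Σx)² = 9.55 − 7.29 = 2.26; nΣy² − (Σy)² = 1138042.8 − 1130819.56 = 7223.24
r = -89.88 / √(2.26 × 7223.24) = -89.88 / 127.7675 ≈ -0.7035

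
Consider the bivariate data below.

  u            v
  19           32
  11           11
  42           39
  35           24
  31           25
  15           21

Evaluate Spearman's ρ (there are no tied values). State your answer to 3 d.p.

Rank u: 3, 1, 6, 5, 4, 2
Rank v: 5, 1, 6, 3, 4, 2
d = rank(u) − rank(v): -2, 0, 0, 2, 0, 0; Σd² = 8
ρ = 1 − 6Σd² / [n(n²−1)] = 1 − 6×8 / (6×35) = 1 − 48/210 ≈ 0.771

0.771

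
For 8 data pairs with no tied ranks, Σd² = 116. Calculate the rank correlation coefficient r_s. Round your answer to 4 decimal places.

-0.3810

ρ = 1 − 6Σd² / [n(n²−1)] = 1 − 6×116 / (8×63)
  = 1 − 696/504 = 1 − 1.38095 ≈ -0.3810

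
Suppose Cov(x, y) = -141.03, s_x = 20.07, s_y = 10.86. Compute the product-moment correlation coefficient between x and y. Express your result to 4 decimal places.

-0.6470

r = Cov(x,y) / (s_x · s_y) = -141.03 / (20.07 × 10.86)
  = -141.03 / 217.9602 ≈ -0.6470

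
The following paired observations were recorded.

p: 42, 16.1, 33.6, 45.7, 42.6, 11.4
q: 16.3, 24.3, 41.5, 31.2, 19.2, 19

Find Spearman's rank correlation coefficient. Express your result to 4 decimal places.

0.2000

Rank p: 4, 2, 3, 6, 5, 1
Rank q: 1, 4, 6, 5, 3, 2
d = rank(p) − rank(q): 3, -2, -3, 1, 2, -1; Σd² = 28
ρ = 1 − 6Σd² / [n(n²−1)] = 1 − 6×28 / (6×35) = 1 − 168/210 ≈ 0.2000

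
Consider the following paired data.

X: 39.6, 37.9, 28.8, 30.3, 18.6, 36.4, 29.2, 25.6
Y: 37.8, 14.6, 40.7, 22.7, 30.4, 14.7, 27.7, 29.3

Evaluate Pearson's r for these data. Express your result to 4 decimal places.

-0.3018

n = 8, ΣX = 246.4, ΣY = 217.9, ΣX² = 7931.02, ΣY² = 6579.81, ΣXY = 6569.63
nΣXY − ΣXΣY = 52557.04 − 53690.56 = -1133.52
nΣX² − (ΣX)² = 63448.16 − 60712.96 = 2735.2; nΣY² − (ΣY)² = 52638.48 − 47480.41 = 5158.07
r = -1133.52 / √(2735.2 × 5158.07) = -1133.52 / 3756.1088 ≈ -0.3018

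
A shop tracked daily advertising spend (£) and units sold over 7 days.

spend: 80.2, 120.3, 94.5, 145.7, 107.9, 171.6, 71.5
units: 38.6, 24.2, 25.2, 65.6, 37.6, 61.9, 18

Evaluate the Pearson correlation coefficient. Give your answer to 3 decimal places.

n = 7, Σx = 791.7, Σy = 271.1, Σx² = 97264.09, Σy² = 12583.37, Σxy = 33912.38
nΣxy − ΣxΣy = 237386.66 − 214629.87 = 22756.79
nΣx² − (Σx)² = 680848.63 − 626788.89 = 54059.74; nΣy² − (Σy)² = 88083.59 − 73495.21 = 14588.38
r = 22756.79 / √(54059.74 × 14588.38) = 22756.79 / 28082.8067 ≈ 0.810

0.810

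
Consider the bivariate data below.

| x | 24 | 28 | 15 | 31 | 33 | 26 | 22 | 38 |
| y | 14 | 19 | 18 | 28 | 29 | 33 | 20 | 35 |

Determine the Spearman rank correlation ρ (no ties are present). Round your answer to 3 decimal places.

Rank x: 3, 5, 1, 6, 7, 4, 2, 8
Rank y: 1, 3, 2, 5, 6, 7, 4, 8
d = rank(x) − rank(y): 2, 2, -1, 1, 1, -3, -2, 0; Σd² = 24
ρ = 1 − 6Σd² / [n(n²−1)] = 1 − 6×24 / (8×63) = 1 − 144/504 ≈ 0.714

0.714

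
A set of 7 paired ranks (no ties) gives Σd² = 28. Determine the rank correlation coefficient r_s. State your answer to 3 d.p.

0.500

ρ = 1 − 6Σd² / [n(n²−1)] = 1 − 6×28 / (7×48)
  = 1 − 168/336 = 1 − 0.5000 ≈ 0.500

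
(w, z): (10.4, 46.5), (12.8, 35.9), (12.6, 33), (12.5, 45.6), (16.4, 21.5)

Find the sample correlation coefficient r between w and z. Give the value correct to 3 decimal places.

-0.901

n = 5, Σw = 64.7, Σz = 182.5, Σw² = 855.97, Σz² = 7081.67, Σwz = 2281.52
nΣwz − ΣwΣz = 11407.6 − 11807.75 = -400.15
nΣw² − (Σw)² = 4279.85 − 4186.09 = 93.76; nΣz² − (Σz)² = 35408.35 − 33306.25 = 2102.1
r = -400.15 / √(93.76 × 2102.1) = -400.15 / 443.9515 ≈ -0.901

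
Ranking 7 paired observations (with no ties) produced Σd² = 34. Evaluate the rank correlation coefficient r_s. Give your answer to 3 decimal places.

0.393

ρ = 1 − 6Σd² / [n(n²−1)] = 1 − 6×34 / (7×48)
  = 1 − 204/336 = 1 − 0.6071 ≈ 0.393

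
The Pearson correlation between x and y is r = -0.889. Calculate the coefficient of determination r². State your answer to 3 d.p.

r² = (-0.889)² = 0.790

0.790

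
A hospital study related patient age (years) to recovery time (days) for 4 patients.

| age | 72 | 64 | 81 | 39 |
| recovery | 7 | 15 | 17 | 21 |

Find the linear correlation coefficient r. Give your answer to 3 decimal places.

-0.564

n = 4, Σx = 256, Σy = 60, Σx² = 17362, Σy² = 1004, Σxy = 3660
nΣxy − ΣxΣy = 14640 − 15360 = -720
nΣx² − (Σx)² = 69448 − 65536 = 3912; nΣy² − (Σy)² = 4016 − 3600 = 416
r = -720 / √(3912 × 416) = -720 / 1275.6928 ≈ -0.564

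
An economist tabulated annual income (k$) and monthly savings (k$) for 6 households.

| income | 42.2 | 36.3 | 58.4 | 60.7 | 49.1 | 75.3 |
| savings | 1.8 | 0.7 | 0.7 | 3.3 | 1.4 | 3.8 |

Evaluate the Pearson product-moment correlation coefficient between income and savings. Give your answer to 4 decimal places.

0.7481

n = 6, Σx = 322, Σy = 11.7, Σx² = 18274.48, Σy² = 31.51, Σxy = 697.44
nΣxy − ΣxΣy = 4184.64 − 3767.4 = 417.24
nΣx² − (Σx)² = 109646.88 − 103684 = 5962.88; nΣy² − (Σy)² = 189.06 − 136.89 = 52.17
r = 417.24 / √(5962.88 × 52.17) = 417.24 / 557.7486 ≈ 0.7481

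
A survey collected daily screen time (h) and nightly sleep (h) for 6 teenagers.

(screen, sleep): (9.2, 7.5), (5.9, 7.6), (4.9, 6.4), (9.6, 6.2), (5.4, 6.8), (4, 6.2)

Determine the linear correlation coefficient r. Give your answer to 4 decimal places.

0.2283

n = 6, Σx = 39, Σy = 40.7, Σx² = 280.78, Σy² = 278.09, Σxy = 266.24
nΣxy − ΣxΣy = 1597.44 − 1587.3 = 10.14
nΣx² − (Σx)² = 1684.68 − 1521 = 163.68; nΣy² − (Σy)² = 1668.54 − 1656.49 = 12.05
r = 10.14 / √(163.68 × 12.05) = 10.14 / 44.4111 ≈ 0.2283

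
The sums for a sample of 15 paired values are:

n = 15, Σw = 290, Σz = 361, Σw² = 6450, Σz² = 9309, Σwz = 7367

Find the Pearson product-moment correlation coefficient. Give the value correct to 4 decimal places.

r = (nΣwz − ΣwΣz) / √[(nΣw² − (Σw)²)(nΣz² − (Σz)²)]
Numerator: 15×7367 − 290×361 = 5815
Denominator: √[(96750 − 84100)(139635 − 130321)] = √[12650 × 9314] = 10854.5889
r = 5815 / 10854.5889 ≈ 0.5357

0.5357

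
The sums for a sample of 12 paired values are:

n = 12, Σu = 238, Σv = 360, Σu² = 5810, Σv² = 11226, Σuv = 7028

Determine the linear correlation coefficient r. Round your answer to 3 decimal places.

r = (nΣuv − ΣuΣv) / √[(nΣu² − (Σu)²)(nΣv² − (Σv)²)]
Numerator: 12×7028 − 238×360 = -1344
Denominator: √[(69720 − 56644)(134712 − 129600)] = √[13076 × 5112] = 8175.8493
r = -1344 / 8175.8493 ≈ -0.164

-0.164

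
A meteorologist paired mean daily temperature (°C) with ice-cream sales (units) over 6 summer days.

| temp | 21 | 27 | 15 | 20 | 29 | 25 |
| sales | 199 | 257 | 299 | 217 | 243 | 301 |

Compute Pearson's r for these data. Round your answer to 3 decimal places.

n = 6, Σx = 137, Σy = 1516, Σx² = 3261, Σy² = 391790, Σxy = 34515
nΣxy − ΣxΣy = 207090 − 207692 = -602
nΣx² − (Σx)² = 19566 − 18769 = 797; nΣy² − (Σy)² = 2350740 − 2298256 = 52484
r = -602 / √(797 × 52484) = -602 / 6467.5921 ≈ -0.093

-0.093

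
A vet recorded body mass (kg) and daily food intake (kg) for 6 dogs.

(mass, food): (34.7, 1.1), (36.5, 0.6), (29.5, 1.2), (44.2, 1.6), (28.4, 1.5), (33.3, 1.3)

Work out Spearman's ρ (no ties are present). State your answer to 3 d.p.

-0.086

Rank mass: 4, 5, 2, 6, 1, 3
Rank food: 2, 1, 3, 6, 5, 4
d = rank(mass) − rank(food): 2, 4, -1, 0, -4, -1; Σd² = 38
ρ = 1 − 6Σd² / [n(n²−1)] = 1 − 6×38 / (6×35) = 1 − 228/210 ≈ -0.086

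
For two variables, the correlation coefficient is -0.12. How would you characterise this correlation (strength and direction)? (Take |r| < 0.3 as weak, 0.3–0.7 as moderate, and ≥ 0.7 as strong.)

weak negative

r = -0.12 < 0 so the relationship is negative.
|r| = 0.12, which falls in the weak range.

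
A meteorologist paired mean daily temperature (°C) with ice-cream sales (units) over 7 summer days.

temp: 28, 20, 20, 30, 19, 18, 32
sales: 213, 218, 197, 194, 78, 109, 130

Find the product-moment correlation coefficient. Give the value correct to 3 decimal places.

n = 7, Σx = 167, Σy = 1139, Σx² = 4193, Σy² = 204203, Σxy = 27688
nΣxy − ΣxΣy = 193816 − 190213 = 3603
nΣx² − (Σx)² = 29351 − 27889 = 1462; nΣy² − (Σy)² = 1429421 − 1297321 = 132100
r = 3603 / √(1462 × 132100) = 3603 / 13897.1292 ≈ 0.259

0.259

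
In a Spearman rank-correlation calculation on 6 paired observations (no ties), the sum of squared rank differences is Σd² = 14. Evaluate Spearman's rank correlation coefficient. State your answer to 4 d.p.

0.6000

ρ = 1 − 6Σd² / [n(n²−1)] = 1 − 6×14 / (6×35)
  = 1 − 84/210 = 1 − 0.40000 ≈ 0.6000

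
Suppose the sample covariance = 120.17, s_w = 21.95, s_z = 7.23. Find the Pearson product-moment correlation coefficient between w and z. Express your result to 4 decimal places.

0.7572

r = Cov(w,z) / (s_w · s_z) = 120.17 / (21.95 × 7.23)
  = 120.17 / 158.6985 ≈ 0.7572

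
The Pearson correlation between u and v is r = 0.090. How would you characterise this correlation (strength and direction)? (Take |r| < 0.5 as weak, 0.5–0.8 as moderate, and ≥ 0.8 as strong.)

weak positive

r = 0.090 > 0 so the relationship is positive.
|r| = 0.090, which falls in the weak range.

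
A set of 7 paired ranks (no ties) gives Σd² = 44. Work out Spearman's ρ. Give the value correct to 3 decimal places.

0.214

ρ = 1 − 6Σd² / [n(n²−1)] = 1 − 6×44 / (7×48)
  = 1 − 264/336 = 1 − 0.7857 ≈ 0.214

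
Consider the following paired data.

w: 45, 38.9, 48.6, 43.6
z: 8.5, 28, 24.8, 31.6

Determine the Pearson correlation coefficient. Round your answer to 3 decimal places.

n = 4, Σw = 176.1, Σz = 92.9, Σw² = 7801.13, Σz² = 2469.85, Σwz = 4054.74
nΣwz − ΣwΣz = 16218.96 − 16359.69 = -140.73
nΣw² − (Σw)² = 31204.52 − 31011.21 = 193.31; nΣz² − (Σz)² = 9879.4 − 8630.41 = 1248.99
r = -140.73 / √(193.31 × 1248.99) = -140.73 / 491.3677 ≈ -0.286

-0.286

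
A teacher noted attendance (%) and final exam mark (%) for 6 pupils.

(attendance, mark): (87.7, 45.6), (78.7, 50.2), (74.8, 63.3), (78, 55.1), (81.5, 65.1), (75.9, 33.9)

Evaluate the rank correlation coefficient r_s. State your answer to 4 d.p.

Rank attendance: 6, 4, 1, 3, 5, 2
Rank mark: 2, 3, 5, 4, 6, 1
d = rank(attendance) − rank(mark): 4, 1, -4, -1, -1, 1; Σd² = 36
ρ = 1 − 6Σd² / [n(n²−1)] = 1 − 6×36 / (6×35) = 1 − 216/210 ≈ -0.0286

-0.0286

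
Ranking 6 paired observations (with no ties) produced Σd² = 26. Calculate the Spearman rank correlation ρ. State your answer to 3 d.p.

0.257

ρ = 1 − 6Σd² / [n(n²−1)] = 1 − 6×26 / (6×35)
  = 1 − 156/210 = 1 − 0.7429 ≈ 0.257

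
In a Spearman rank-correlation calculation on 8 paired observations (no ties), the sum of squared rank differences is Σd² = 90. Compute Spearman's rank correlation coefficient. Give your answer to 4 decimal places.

-0.0714

ρ = 1 − 6Σd² / [n(n²−1)] = 1 − 6×90 / (8×63)
  = 1 − 540/504 = 1 − 1.07143 ≈ -0.0714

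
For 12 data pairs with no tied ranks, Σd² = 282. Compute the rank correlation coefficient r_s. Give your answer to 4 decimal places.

ρ = 1 − 6Σd² / [n(n²−1)] = 1 − 6×282 / (12×143)
  = 1 − 1692/1716 = 1 − 0.98601 ≈ 0.0140

0.0140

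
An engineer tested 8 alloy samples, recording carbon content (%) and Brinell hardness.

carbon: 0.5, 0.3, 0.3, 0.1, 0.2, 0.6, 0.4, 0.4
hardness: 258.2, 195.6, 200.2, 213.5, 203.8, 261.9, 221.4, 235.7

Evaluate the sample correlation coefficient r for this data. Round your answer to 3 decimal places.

0.807

n = 8, Σx = 2.8, Σy = 1790.3, Σx² = 1.16, Σy² = 405287.39, Σxy = 649.93
nΣxy − ΣxΣy = 5199.44 − 5012.84 = 186.6
nΣx² − (Σx)² = 9.28 − 7.84 = 1.44; nΣy² − (Σy)² = 3242299.12 − 3205174.09 = 37125.03
r = 186.6 / √(1.44 × 37125.03) = 186.6 / 231.2143 ≈ 0.807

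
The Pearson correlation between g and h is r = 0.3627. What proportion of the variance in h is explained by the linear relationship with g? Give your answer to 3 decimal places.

r² = (0.3627)² = 0.132

0.132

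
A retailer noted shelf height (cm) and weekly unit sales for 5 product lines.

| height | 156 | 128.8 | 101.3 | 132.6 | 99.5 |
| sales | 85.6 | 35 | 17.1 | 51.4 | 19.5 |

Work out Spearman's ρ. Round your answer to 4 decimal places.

0.9000

Rank height: 5, 3, 2, 4, 1
Rank sales: 5, 3, 1, 4, 2
d = rank(height) − rank(sales): 0, 0, 1, 0, -1; Σd² = 2
ρ = 1 − 6Σd² / [n(n²−1)] = 1 − 6×2 / (5×24) = 1 − 12/120 ≈ 0.9000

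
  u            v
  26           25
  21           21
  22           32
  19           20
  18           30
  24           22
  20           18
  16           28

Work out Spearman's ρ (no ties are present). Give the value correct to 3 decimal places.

-0.024

Rank u: 8, 5, 6, 3, 2, 7, 4, 1
Rank v: 5, 3, 8, 2, 7, 4, 1, 6
d = rank(u) − rank(v): 3, 2, -2, 1, -5, 3, 3, -5; Σd² = 86
ρ = 1 − 6Σd² / [n(n²−1)] = 1 − 6×86 / (8×63) = 1 − 516/504 ≈ -0.024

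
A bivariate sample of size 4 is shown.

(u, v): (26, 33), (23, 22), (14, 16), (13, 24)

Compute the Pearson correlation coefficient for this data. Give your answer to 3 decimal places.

n = 4, Σu = 76, Σv = 95, Σu² = 1570, Σv² = 2405, Σuv = 1900
nΣuv − ΣuΣv = 7600 − 7220 = 380
nΣu² − (Σu)² = 6280 − 5776 = 504; nΣv² − (Σv)² = 9620 − 9025 = 595
r = 380 / √(504 × 595) = 380 / 547.6130 ≈ 0.694

0.694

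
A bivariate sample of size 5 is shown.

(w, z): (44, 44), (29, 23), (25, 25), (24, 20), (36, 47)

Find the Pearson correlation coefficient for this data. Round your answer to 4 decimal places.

0.8834

n = 5, Σw = 158, Σz = 159, Σw² = 5274, Σz² = 5699, Σwz = 5400
nΣwz − ΣwΣz = 27000 − 25122 = 1878
nΣw² − (Σw)² = 26370 − 24964 = 1406; nΣz² − (Σz)² = 28495 − 25281 = 3214
r = 1878 / √(1406 × 3214) = 1878 / 2125.7667 ≈ 0.8834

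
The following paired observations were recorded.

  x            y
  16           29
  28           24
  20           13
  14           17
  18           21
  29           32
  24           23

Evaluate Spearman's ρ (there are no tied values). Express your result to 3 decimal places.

0.500

Rank x: 2, 6, 4, 1, 3, 7, 5
Rank y: 6, 5, 1, 2, 3, 7, 4
d = rank(x) − rank(y): -4, 1, 3, -1, 0, 0, 1; Σd² = 28
ρ = 1 − 6Σd² / [n(n²−1)] = 1 − 6×28 / (7×48) = 1 − 168/336 ≈ 0.500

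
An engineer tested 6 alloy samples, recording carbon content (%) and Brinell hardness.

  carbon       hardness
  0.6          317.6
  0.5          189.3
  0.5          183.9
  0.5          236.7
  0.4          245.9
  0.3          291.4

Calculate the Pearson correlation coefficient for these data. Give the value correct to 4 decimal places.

n = 6, Σx = 2.8, Σy = 1464.8, Σx² = 1.36, Σy² = 371931.12, Σxy = 681.29
nΣxy − ΣxΣy = 4087.74 − 4101.44 = -13.7
nΣx² − (Σx)² = 8.16 − 7.84 = 0.32; nΣy² − (Σy)² = 2231586.72 − 2145639.04 = 85947.68
r = -13.7 / √(0.32 × 85947.68) = -13.7 / 165.8411 ≈ -0.0826

-0.0826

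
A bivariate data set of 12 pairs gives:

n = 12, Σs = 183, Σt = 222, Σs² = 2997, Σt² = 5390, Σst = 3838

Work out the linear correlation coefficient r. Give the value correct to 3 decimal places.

r = (nΣst − ΣsΣt) / √[(nΣs² − (Σs)²)(nΣt² − (Σt)²)]
Numerator: 12×3838 − 183×222 = 5430
Denominator: √[(35964 − 33489)(64680 − 49284)] = √[2475 × 15396] = 6172.9329
r = 5430 / 6172.9329 ≈ 0.880

0.880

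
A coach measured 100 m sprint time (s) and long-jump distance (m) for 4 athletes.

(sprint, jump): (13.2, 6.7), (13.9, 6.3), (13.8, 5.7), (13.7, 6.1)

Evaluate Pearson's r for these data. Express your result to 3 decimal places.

-0.721

n = 4, Σx = 54.6, Σy = 24.8, Σx² = 745.58, Σy² = 154.28, Σxy = 338.24
nΣxy − ΣxΣy = 1352.96 − 1354.08 = -1.12
nΣx² − (Σx)² = 2982.32 − 2981.16 = 1.16; nΣy² − (Σy)² = 617.12 − 615.04 = 2.08
r = -1.12 / √(1.16 × 2.08) = -1.12 / 1.5533 ≈ -0.721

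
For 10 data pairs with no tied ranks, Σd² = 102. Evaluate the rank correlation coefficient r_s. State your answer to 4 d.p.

0.3818

ρ = 1 − 6Σd² / [n(n²−1)] = 1 − 6×102 / (10×99)
  = 1 − 612/990 = 1 − 0.61818 ≈ 0.3818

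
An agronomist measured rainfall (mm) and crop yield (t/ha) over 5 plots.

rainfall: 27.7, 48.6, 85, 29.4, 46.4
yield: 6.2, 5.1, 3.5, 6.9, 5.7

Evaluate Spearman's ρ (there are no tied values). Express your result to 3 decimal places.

Rank rainfall: 1, 4, 5, 2, 3
Rank yield: 4, 2, 1, 5, 3
d = rank(rainfall) − rank(yield): -3, 2, 4, -3, 0; Σd² = 38
ρ = 1 − 6Σd² / [n(n²−1)] = 1 − 6×38 / (5×24) = 1 − 228/120 ≈ -0.900

-0.900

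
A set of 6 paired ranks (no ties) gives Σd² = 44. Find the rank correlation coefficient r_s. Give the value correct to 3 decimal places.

ρ = 1 − 6Σd² / [n(n²−1)] = 1 − 6×44 / (6×35)
  = 1 − 264/210 = 1 − 1.2571 ≈ -0.257

-0.257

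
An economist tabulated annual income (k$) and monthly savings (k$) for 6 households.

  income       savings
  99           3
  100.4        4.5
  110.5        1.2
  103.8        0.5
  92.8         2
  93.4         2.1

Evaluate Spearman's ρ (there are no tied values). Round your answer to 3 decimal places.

Rank income: 3, 4, 6, 5, 1, 2
Rank savings: 5, 6, 2, 1, 3, 4
d = rank(income) − rank(savings): -2, -2, 4, 4, -2, -2; Σd² = 48
ρ = 1 − 6Σd² / [n(n²−1)] = 1 − 6×48 / (6×35) = 1 − 288/210 ≈ -0.371

-0.371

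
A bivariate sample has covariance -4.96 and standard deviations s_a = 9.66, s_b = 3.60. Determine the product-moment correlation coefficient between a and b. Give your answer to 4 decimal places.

-0.1426

r = Cov(a,b) / (s_a · s_b) = -4.96 / (9.66 × 3.60)
  = -4.96 / 34.7760 ≈ -0.1426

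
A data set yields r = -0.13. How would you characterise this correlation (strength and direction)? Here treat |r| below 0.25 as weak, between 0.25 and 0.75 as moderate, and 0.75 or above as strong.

weak negative

r = -0.13 < 0 so the relationship is negative.
|r| = 0.13, which falls in the weak range.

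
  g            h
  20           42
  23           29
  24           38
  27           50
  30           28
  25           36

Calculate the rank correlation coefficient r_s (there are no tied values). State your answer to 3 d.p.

-0.257

Rank g: 1, 2, 3, 5, 6, 4
Rank h: 5, 2, 4, 6, 1, 3
d = rank(g) − rank(h): -4, 0, -1, -1, 5, 1; Σd² = 44
ρ = 1 − 6Σd² / [n(n²−1)] = 1 − 6×44 / (6×35) = 1 − 264/210 ≈ -0.257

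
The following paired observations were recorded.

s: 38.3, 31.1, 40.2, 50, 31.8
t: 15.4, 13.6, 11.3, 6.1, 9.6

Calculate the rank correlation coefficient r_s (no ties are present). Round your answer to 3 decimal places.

Rank s: 3, 1, 4, 5, 2
Rank t: 5, 4, 3, 1, 2
d = rank(s) − rank(t): -2, -3, 1, 4, 0; Σd² = 30
ρ = 1 − 6Σd² / [n(n²−1)] = 1 − 6×30 / (5×24) = 1 − 180/120 ≈ -0.500

-0.500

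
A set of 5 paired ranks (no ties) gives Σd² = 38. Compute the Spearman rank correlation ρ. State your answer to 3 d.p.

-0.900

ρ = 1 − 6Σd² / [n(n²−1)] = 1 − 6×38 / (5×24)
  = 1 − 228/120 = 1 − 1.9000 ≈ -0.900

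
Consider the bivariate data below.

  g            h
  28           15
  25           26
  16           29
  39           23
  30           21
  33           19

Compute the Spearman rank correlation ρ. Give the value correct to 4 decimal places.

Rank g: 3, 2, 1, 6, 4, 5
Rank h: 1, 5, 6, 4, 3, 2
d = rank(g) − rank(h): 2, -3, -5, 2, 1, 3; Σd² = 52
ρ = 1 − 6Σd² / [n(n²−1)] = 1 − 6×52 / (6×35) = 1 − 312/210 ≈ -0.4857

-0.4857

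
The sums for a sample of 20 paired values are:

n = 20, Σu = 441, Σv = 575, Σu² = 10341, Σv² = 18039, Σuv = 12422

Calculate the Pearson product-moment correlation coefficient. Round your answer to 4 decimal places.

r = (nΣuv − ΣuΣv) / √[(nΣu² − (Σu)²)(nΣv² − (Σv)²)]
Numerator: 20×12422 − 441×575 = -5135
Denominator: √[(206820 − 194481)(360780 − 330625)] = √[12339 × 30155] = 19289.4413
r = -5135 / 19289.4413 ≈ -0.2662

-0.2662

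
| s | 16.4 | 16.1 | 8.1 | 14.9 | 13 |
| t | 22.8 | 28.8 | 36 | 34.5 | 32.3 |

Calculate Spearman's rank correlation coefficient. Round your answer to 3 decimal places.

-0.900

Rank s: 5, 4, 1, 3, 2
Rank t: 1, 2, 5, 4, 3
d = rank(s) − rank(t): 4, 2, -4, -1, -1; Σd² = 38
ρ = 1 − 6Σd² / [n(n²−1)] = 1 − 6×38 / (5×24) = 1 − 228/120 ≈ -0.900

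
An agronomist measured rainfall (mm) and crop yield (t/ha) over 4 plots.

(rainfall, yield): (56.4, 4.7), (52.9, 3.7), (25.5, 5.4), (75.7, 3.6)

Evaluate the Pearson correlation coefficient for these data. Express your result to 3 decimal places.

n = 4, Σx = 210.5, Σy = 17.4, Σx² = 12360.11, Σy² = 77.9, Σxy = 871.03
nΣxy − ΣxΣy = 3484.12 − 3662.7 = -178.58
nΣx² − (Σx)² = 49440.44 − 44310.25 = 5130.19; nΣy² − (Σy)² = 311.6 − 302.76 = 8.84
r = -178.58 / √(5130.19 × 8.84) = -178.58 / 212.9575 ≈ -0.839

-0.839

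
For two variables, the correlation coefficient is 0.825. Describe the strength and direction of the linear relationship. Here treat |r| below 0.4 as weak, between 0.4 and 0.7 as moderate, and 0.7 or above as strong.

strong positive

r = 0.825 > 0 so the relationship is positive.
|r| = 0.825, which falls in the strong range.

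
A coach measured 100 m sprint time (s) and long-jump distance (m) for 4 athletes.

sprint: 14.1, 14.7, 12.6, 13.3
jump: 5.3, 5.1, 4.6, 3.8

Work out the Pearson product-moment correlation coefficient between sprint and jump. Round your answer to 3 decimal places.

0.603

n = 4, Σx = 54.7, Σy = 18.8, Σx² = 750.55, Σy² = 89.7, Σxy = 258.2
nΣxy − ΣxΣy = 1032.8 − 1028.36 = 4.44
nΣx² − (Σx)² = 3002.2 − 2992.09 = 10.11; nΣy² − (Σy)² = 358.8 − 353.44 = 5.36
r = 4.44 / √(10.11 × 5.36) = 4.44 / 7.3614 ≈ 0.603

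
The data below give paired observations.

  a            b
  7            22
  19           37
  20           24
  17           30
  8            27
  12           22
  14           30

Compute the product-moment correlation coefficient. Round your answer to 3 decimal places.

n = 7, Σa = 97, Σb = 192, Σa² = 1503, Σb² = 5442, Σab = 2747
nΣab − ΣaΣb = 19229 − 18624 = 605
nΣa² − (Σa)² = 10521 − 9409 = 1112; nΣb² − (Σb)² = 38094 − 36864 = 1230
r = 605 / √(1112 × 1230) = 605 / 1169.5127 ≈ 0.517

0.517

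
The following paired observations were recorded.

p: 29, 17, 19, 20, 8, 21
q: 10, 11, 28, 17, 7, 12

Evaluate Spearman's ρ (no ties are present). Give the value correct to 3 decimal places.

Rank p: 6, 2, 3, 4, 1, 5
Rank q: 2, 3, 6, 5, 1, 4
d = rank(p) − rank(q): 4, -1, -3, -1, 0, 1; Σd² = 28
ρ = 1 − 6Σd² / [n(n²−1)] = 1 − 6×28 / (6×35) = 1 − 168/210 ≈ 0.200

0.200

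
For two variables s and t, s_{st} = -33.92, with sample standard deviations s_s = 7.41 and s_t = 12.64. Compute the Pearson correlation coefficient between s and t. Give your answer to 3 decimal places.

-0.362

r = Cov(s,t) / (s_s · s_t) = -33.92 / (7.41 × 12.64)
  = -33.92 / 93.6624 ≈ -0.362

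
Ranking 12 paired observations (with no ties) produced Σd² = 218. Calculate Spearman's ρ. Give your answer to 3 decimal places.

ρ = 1 − 6Σd² / [n(n²−1)] = 1 − 6×218 / (12×143)
  = 1 − 1308/1716 = 1 − 0.7622 ≈ 0.238

0.238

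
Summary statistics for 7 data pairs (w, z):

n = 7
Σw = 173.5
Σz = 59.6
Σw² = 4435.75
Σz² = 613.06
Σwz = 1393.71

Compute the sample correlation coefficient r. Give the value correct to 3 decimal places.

r = (nΣwz − ΣwΣz) / √[(nΣw² − (Σw)²)(nΣz² − (Σz)²)]
Numerator: 7×1393.71 − 173.5×59.6 = -584.63
Denominator: √[(31050.25 − 30102.25)(4291.42 − 3552.16)] = √[948 × 739.26] = 837.1490
r = -584.63 / 837.1490 ≈ -0.698

-0.698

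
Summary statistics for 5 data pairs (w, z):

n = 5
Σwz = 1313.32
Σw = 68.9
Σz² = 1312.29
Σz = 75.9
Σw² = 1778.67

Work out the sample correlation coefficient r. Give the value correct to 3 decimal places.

0.734

r = (nΣwz − ΣwΣz) / √[(nΣw² − (Σw)²)(nΣz² − (Σz)²)]
Numerator: 5×1313.32 − 68.9×75.9 = 1337.09
Denominator: √[(8893.35 − 4747.21)(6561.45 − 5760.81)] = √[4146.14 × 800.64] = 1821.9675
r = 1337.09 / 1821.9675 ≈ 0.734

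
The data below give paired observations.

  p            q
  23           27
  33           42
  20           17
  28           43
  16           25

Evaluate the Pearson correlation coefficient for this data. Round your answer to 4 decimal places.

0.8440

n = 5, Σp = 120, Σq = 154, Σp² = 3058, Σq² = 5256, Σpq = 3951
nΣpq − ΣpΣq = 19755 − 18480 = 1275
nΣp² − (Σp)² = 15290 − 14400 = 890; nΣq² − (Σq)² = 26280 − 23716 = 2564
r = 1275 / √(890 × 2564) = 1275 / 1510.6158 ≈ 0.8440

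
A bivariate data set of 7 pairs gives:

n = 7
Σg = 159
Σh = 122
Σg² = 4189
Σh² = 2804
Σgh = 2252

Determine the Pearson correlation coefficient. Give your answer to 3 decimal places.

r = (nΣgh − ΣgΣh) / √[(nΣg² − (Σg)²)(nΣh² − (Σh)²)]
Numerator: 7×2252 − 159×122 = -3634
Denominator: √[(29323 − 25281)(19628 − 14884)] = √[4042 × 4744] = 4378.9551
r = -3634 / 4378.9551 ≈ -0.830

-0.830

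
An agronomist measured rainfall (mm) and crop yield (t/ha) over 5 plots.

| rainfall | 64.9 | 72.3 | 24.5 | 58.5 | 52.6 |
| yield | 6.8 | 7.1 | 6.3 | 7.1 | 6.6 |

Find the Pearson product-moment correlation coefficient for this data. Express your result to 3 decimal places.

0.874

n = 5, Σx = 272.8, Σy = 33.9, Σx² = 16228.56, Σy² = 230.31, Σxy = 1871.51
nΣxy − ΣxΣy = 9357.55 − 9247.92 = 109.63
nΣx² − (Σx)² = 81142.8 − 74419.84 = 6722.96; nΣy² − (Σy)² = 1151.55 − 1149.21 = 2.34
r = 109.63 / √(6722.96 × 2.34) = 109.63 / 125.4262 ≈ 0.874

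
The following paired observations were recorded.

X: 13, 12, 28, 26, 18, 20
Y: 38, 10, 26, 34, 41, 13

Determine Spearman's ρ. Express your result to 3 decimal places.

Rank X: 2, 1, 6, 5, 3, 4
Rank Y: 5, 1, 3, 4, 6, 2
d = rank(X) − rank(Y): -3, 0, 3, 1, -3, 2; Σd² = 32
ρ = 1 − 6Σd² / [n(n²−1)] = 1 − 6×32 / (6×35) = 1 − 192/210 ≈ 0.086

0.086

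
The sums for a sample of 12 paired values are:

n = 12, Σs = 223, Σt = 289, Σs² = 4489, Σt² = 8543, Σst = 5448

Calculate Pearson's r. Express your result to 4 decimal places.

0.1048

r = (nΣst − ΣsΣt) / √[(nΣs² − (Σs)²)(nΣt² − (Σt)²)]
Numerator: 12×5448 − 223×289 = 929
Denominator: √[(53868 − 49729)(102516 − 83521)] = √[4139 × 18995] = 8866.8092
r = 929 / 8866.8092 ≈ 0.1048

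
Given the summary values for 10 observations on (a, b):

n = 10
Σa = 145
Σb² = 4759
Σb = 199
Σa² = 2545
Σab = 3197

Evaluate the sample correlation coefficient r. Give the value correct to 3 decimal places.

r = (nΣab − ΣaΣb) / √[(nΣa² − (Σa)²)(nΣb² − (Σb)²)]
Numerator: 10×3197 − 145×199 = 3115
Denominator: √[(25450 − 21025)(47590 − 39601)] = √[4425 × 7989] = 5945.6980
r = 3115 / 5945.6980 ≈ 0.524

0.524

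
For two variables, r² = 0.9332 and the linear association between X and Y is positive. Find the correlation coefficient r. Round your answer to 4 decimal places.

0.9660

|r| = √0.9332 = 0.9660
The association is positive, so r = 0.9660.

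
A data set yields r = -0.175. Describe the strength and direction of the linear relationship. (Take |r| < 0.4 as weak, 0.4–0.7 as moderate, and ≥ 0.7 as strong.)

r = -0.175 < 0 so the relationship is negative.
|r| = 0.175, which falls in the weak range.

weak negative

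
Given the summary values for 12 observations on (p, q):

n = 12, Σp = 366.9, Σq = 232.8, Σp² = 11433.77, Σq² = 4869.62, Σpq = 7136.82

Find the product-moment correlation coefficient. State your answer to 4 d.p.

0.0687

r = (nΣpq − ΣpΣq) / √[(nΣp² − (Σp)²)(nΣq² − (Σq)²)]
Numerator: 12×7136.82 − 366.9×232.8 = 227.52
Denominator: √[(137205.24 − 134615.61)(58435.44 − 54195.84)] = √[2589.63 × 4239.6] = 3313.4567
r = 227.52 / 3313.4567 ≈ 0.0687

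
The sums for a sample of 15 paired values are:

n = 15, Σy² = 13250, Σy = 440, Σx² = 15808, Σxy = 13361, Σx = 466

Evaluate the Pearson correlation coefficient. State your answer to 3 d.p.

r = (nΣxy − ΣxΣy) / √[(nΣx² − (Σx)²)(nΣy² − (Σy)²)]
Numerator: 15×13361 − 466×440 = -4625
Denominator: √[(237120 − 217156)(198750 − 193600)] = √[19964 × 5150] = 10139.7534
r = -4625 / 10139.7534 ≈ -0.456

-0.456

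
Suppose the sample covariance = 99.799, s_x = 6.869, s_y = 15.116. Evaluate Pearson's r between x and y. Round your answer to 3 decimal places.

0.961

r = Cov(x,y) / (s_x · s_y) = 99.799 / (6.869 × 15.116)
  = 99.799 / 103.8318 ≈ 0.961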